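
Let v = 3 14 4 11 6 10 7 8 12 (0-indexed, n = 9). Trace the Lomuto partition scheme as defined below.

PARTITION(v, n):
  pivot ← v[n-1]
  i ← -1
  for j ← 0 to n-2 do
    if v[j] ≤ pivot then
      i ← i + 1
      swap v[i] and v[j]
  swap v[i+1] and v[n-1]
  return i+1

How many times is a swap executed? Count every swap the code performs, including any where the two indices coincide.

pivot=12, i=-1
j=0: 3≤12, i=0, swap(0,0) ⇒ 3 14 4 11 6 10 7 8 12
j=1: 14>12, skip
j=2: 4≤12, i=1, swap(1,2) ⇒ 3 4 14 11 6 10 7 8 12
j=3: 11≤12, i=2, swap(2,3) ⇒ 3 4 11 14 6 10 7 8 12
j=4: 6≤12, i=3, swap(3,4) ⇒ 3 4 11 6 14 10 7 8 12
j=5: 10≤12, i=4, swap(4,5) ⇒ 3 4 11 6 10 14 7 8 12
j=6: 7≤12, i=5, swap(5,6) ⇒ 3 4 11 6 10 7 14 8 12
j=7: 8≤12, i=6, swap(6,7) ⇒ 3 4 11 6 10 7 8 14 12
swap(7,8) ⇒ 3 4 11 6 10 7 8 12 14; return 7

8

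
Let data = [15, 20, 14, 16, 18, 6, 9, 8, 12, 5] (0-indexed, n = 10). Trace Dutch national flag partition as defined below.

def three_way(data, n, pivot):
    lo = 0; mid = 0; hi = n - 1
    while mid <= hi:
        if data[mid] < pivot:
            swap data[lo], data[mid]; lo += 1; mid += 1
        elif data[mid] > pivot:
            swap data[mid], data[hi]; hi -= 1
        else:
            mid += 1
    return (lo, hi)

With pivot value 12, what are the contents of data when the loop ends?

lo=0 mid=0 hi=9
15>12: swap(0,9), hi=8 ⇒ [5, 20, 14, 16, 18, 6, 9, 8, 12, 15]
5<12: swap(0,0), lo=1 mid=1 ⇒ [5, 20, 14, 16, 18, 6, 9, 8, 12, 15]
20>12: swap(1,8), hi=7 ⇒ [5, 12, 14, 16, 18, 6, 9, 8, 20, 15]
12=12: mid=2
14>12: swap(2,7), hi=6 ⇒ [5, 12, 8, 16, 18, 6, 9, 14, 20, 15]
8<12: swap(1,2), lo=2 mid=3 ⇒ [5, 8, 12, 16, 18, 6, 9, 14, 20, 15]
16>12: swap(3,6), hi=5 ⇒ [5, 8, 12, 9, 18, 6, 16, 14, 20, 15]
9<12: swap(2,3), lo=3 mid=4 ⇒ [5, 8, 9, 12, 18, 6, 16, 14, 20, 15]
18>12: swap(4,5), hi=4 ⇒ [5, 8, 9, 12, 6, 18, 16, 14, 20, 15]
6<12: swap(3,4), lo=4 mid=5 ⇒ [5, 8, 9, 6, 12, 18, 16, 14, 20, 15]
done. lo=4 hi=4; data=[5, 8, 9, 6, 12, 18, 16, 14, 20, 15]

[5, 8, 9, 6, 12, 18, 16, 14, 20, 15]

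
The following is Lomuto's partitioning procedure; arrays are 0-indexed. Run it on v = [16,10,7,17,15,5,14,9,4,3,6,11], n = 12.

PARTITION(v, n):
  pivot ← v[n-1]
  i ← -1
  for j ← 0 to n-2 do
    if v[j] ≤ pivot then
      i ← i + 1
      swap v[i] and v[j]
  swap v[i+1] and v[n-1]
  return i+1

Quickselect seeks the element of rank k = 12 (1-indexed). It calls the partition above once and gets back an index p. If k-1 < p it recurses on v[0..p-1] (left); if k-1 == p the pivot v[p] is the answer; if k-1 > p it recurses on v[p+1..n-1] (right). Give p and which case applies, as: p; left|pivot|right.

pivot = v[11] = 11; i = -1
j=0: v[0]=16 > 11 → no swap
j=1: v[1]=10 ≤ 11 → i=0, swap v[0],v[1] → [10,16,7,17,15,5,14,9,4,3,6,11]
j=2: v[2]=7 ≤ 11 → i=1, swap v[1],v[2] → [10,7,16,17,15,5,14,9,4,3,6,11]
j=3: v[3]=17 > 11 → no swap
j=4: v[4]=15 > 11 → no swap
j=5: v[5]=5 ≤ 11 → i=2, swap v[2],v[5] → [10,7,5,17,15,16,14,9,4,3,6,11]
j=6: v[6]=14 > 11 → no swap
j=7: v[7]=9 ≤ 11 → i=3, swap v[3],v[7] → [10,7,5,9,15,16,14,17,4,3,6,11]
j=8: v[8]=4 ≤ 11 → i=4, swap v[4],v[8] → [10,7,5,9,4,16,14,17,15,3,6,11]
j=9: v[9]=3 ≤ 11 → i=5, swap v[5],v[9] → [10,7,5,9,4,3,14,17,15,16,6,11]
j=10: v[10]=6 ≤ 11 → i=6, swap v[6],v[10] → [10,7,5,9,4,3,6,17,15,16,14,11]
final swap v[7],v[11] → [10,7,5,9,4,3,6,11,15,16,14,17]; return 7
p = 7; k-1 = 11 > 7 ⇒ right

7; right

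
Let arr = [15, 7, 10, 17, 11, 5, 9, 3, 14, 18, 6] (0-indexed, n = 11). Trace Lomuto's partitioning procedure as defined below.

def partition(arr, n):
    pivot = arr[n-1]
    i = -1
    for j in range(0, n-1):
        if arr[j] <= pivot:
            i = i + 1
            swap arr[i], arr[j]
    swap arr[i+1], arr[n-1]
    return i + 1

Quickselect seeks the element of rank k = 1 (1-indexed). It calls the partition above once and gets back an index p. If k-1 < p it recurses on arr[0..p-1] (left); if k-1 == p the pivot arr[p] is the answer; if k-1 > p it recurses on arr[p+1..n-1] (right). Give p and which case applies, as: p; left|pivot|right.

2; left

pivot=6, i=-1
j=0: 15>6, skip
j=1: 7>6, skip
j=2: 10>6, skip
j=3: 17>6, skip
j=4: 11>6, skip
j=5: 5≤6, i=0, swap(0,5) ⇒ [5, 7, 10, 17, 11, 15, 9, 3, 14, 18, 6]
j=6: 9>6, skip
j=7: 3≤6, i=1, swap(1,7) ⇒ [5, 3, 10, 17, 11, 15, 9, 7, 14, 18, 6]
j=8: 14>6, skip
j=9: 18>6, skip
swap(2,10) ⇒ [5, 3, 6, 17, 11, 15, 9, 7, 14, 18, 10]; return 2
p = 2; k-1 = 0 < 2 ⇒ left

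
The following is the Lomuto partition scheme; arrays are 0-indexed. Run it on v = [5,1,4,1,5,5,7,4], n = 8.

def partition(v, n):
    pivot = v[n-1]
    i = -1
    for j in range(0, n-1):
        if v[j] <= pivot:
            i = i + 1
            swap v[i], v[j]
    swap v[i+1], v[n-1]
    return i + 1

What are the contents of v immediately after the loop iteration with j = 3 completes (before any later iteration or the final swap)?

pivot=4, i=-1
j=0: 5>4, skip
j=1: 1≤4, i=0, swap(0,1) ⇒ [1,5,4,1,5,5,7,4]
j=2: 4≤4, i=1, swap(1,2) ⇒ [1,4,5,1,5,5,7,4]
j=3: 1≤4, i=2, swap(2,3) ⇒ [1,4,1,5,5,5,7,4]
(after j=3) v = [1,4,1,5,5,5,7,4]

[1,4,1,5,5,5,7,4]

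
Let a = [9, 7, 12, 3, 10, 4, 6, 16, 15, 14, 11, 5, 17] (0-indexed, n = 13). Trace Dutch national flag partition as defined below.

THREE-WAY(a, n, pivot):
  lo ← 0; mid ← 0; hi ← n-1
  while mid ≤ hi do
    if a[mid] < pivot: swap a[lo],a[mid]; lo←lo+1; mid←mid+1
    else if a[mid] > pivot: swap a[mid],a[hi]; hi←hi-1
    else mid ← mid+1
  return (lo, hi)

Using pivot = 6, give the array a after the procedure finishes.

[5, 4, 3, 6, 10, 12, 16, 15, 14, 11, 7, 17, 9]

pivot = 6; lo=0, mid=0, hi=12
a[mid]=9>6: swap a[0],a[12]; hi=11 → [17, 7, 12, 3, 10, 4, 6, 16, 15, 14, 11, 5, 9]
a[mid]=17>6: swap a[0],a[11]; hi=10 → [5, 7, 12, 3, 10, 4, 6, 16, 15, 14, 11, 17, 9]
a[mid]=5<6: swap a[0],a[0]; lo=1,mid=1 → [5, 7, 12, 3, 10, 4, 6, 16, 15, 14, 11, 17, 9]
a[mid]=7>6: swap a[1],a[10]; hi=9 → [5, 11, 12, 3, 10, 4, 6, 16, 15, 14, 7, 17, 9]
a[mid]=11>6: swap a[1],a[9]; hi=8 → [5, 14, 12, 3, 10, 4, 6, 16, 15, 11, 7, 17, 9]
a[mid]=14>6: swap a[1],a[8]; hi=7 → [5, 15, 12, 3, 10, 4, 6, 16, 14, 11, 7, 17, 9]
a[mid]=15>6: swap a[1],a[7]; hi=6 → [5, 16, 12, 3, 10, 4, 6, 15, 14, 11, 7, 17, 9]
a[mid]=16>6: swap a[1],a[6]; hi=5 → [5, 6, 12, 3, 10, 4, 16, 15, 14, 11, 7, 17, 9]
a[mid]=6=6: mid=2
a[mid]=12>6: swap a[2],a[5]; hi=4 → [5, 6, 4, 3, 10, 12, 16, 15, 14, 11, 7, 17, 9]
a[mid]=4<6: swap a[1],a[2]; lo=2,mid=3 → [5, 4, 6, 3, 10, 12, 16, 15, 14, 11, 7, 17, 9]
a[mid]=3<6: swap a[2],a[3]; lo=3,mid=4 → [5, 4, 3, 6, 10, 12, 16, 15, 14, 11, 7, 17, 9]
a[mid]=10>6: swap a[4],a[4]; hi=3 → [5, 4, 3, 6, 10, 12, 16, 15, 14, 11, 7, 17, 9]
end: lo=3, hi=3; a = [5, 4, 3, 6, 10, 12, 16, 15, 14, 11, 7, 17, 9]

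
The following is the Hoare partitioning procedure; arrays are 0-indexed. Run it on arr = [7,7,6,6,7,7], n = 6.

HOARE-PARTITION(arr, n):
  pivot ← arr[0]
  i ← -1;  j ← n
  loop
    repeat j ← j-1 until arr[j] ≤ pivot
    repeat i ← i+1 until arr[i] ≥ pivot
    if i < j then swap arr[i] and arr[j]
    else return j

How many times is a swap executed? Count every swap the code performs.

2

pivot=7
j stops at 5 (7), i stops at 0 (7); swap ⇒ [7,7,6,6,7,7]
j stops at 4 (7), i stops at 1 (7); swap ⇒ [7,7,6,6,7,7]
j stops at 3, i stops at 4; i≥j ⇒ return 3. arr=[7,7,6,6,7,7]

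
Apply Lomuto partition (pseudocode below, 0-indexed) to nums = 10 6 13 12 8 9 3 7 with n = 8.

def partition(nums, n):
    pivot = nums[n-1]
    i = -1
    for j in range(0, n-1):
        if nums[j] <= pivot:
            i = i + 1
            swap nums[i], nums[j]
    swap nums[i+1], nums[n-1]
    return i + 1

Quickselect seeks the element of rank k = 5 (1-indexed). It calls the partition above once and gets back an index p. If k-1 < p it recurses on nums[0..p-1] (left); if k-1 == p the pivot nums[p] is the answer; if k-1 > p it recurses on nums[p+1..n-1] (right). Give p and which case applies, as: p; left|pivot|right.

pivot=7, i=-1
j=0: 10>7, skip
j=1: 6≤7, i=0, swap(0,1) ⇒ 6 10 13 12 8 9 3 7
j=2: 13>7, skip
j=3: 12>7, skip
j=4: 8>7, skip
j=5: 9>7, skip
j=6: 3≤7, i=1, swap(1,6) ⇒ 6 3 13 12 8 9 10 7
swap(2,7) ⇒ 6 3 7 12 8 9 10 13; return 2
p = 2; k-1 = 4 > 2 ⇒ right

2; right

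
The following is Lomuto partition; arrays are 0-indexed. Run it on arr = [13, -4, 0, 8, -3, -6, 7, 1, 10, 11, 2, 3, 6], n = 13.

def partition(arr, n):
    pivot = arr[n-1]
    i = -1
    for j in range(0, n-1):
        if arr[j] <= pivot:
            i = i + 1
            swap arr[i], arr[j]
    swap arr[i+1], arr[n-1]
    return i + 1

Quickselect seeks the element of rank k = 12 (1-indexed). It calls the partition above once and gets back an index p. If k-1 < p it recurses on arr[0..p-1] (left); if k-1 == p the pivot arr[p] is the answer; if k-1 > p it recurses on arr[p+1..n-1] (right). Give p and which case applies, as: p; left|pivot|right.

7; right

pivot=6, i=-1
j=0: 13>6, skip
j=1: -4≤6, i=0, swap(0,1) ⇒ [-4, 13, 0, 8, -3, -6, 7, 1, 10, 11, 2, 3, 6]
j=2: 0≤6, i=1, swap(1,2) ⇒ [-4, 0, 13, 8, -3, -6, 7, 1, 10, 11, 2, 3, 6]
j=3: 8>6, skip
j=4: -3≤6, i=2, swap(2,4) ⇒ [-4, 0, -3, 8, 13, -6, 7, 1, 10, 11, 2, 3, 6]
j=5: -6≤6, i=3, swap(3,5) ⇒ [-4, 0, -3, -6, 13, 8, 7, 1, 10, 11, 2, 3, 6]
j=6: 7>6, skip
j=7: 1≤6, i=4, swap(4,7) ⇒ [-4, 0, -3, -6, 1, 8, 7, 13, 10, 11, 2, 3, 6]
j=8: 10>6, skip
j=9: 11>6, skip
j=10: 2≤6, i=5, swap(5,10) ⇒ [-4, 0, -3, -6, 1, 2, 7, 13, 10, 11, 8, 3, 6]
j=11: 3≤6, i=6, swap(6,11) ⇒ [-4, 0, -3, -6, 1, 2, 3, 13, 10, 11, 8, 7, 6]
swap(7,12) ⇒ [-4, 0, -3, -6, 1, 2, 3, 6, 10, 11, 8, 7, 13]; return 7
p = 7; k-1 = 11 > 7 ⇒ right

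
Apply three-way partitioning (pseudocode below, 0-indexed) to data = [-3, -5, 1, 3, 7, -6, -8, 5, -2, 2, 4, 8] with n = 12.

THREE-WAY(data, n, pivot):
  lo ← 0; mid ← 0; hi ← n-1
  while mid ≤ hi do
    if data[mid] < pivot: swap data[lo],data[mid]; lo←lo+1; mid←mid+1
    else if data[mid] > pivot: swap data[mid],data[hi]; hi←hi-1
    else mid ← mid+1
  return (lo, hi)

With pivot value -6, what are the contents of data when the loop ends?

lo=0 mid=0 hi=11
-3>-6: swap(0,11), hi=10 ⇒ [8, -5, 1, 3, 7, -6, -8, 5, -2, 2, 4, -3]
8>-6: swap(0,10), hi=9 ⇒ [4, -5, 1, 3, 7, -6, -8, 5, -2, 2, 8, -3]
4>-6: swap(0,9), hi=8 ⇒ [2, -5, 1, 3, 7, -6, -8, 5, -2, 4, 8, -3]
2>-6: swap(0,8), hi=7 ⇒ [-2, -5, 1, 3, 7, -6, -8, 5, 2, 4, 8, -3]
-2>-6: swap(0,7), hi=6 ⇒ [5, -5, 1, 3, 7, -6, -8, -2, 2, 4, 8, -3]
5>-6: swap(0,6), hi=5 ⇒ [-8, -5, 1, 3, 7, -6, 5, -2, 2, 4, 8, -3]
-8<-6: swap(0,0), lo=1 mid=1 ⇒ [-8, -5, 1, 3, 7, -6, 5, -2, 2, 4, 8, -3]
-5>-6: swap(1,5), hi=4 ⇒ [-8, -6, 1, 3, 7, -5, 5, -2, 2, 4, 8, -3]
-6=-6: mid=2
1>-6: swap(2,4), hi=3 ⇒ [-8, -6, 7, 3, 1, -5, 5, -2, 2, 4, 8, -3]
7>-6: swap(2,3), hi=2 ⇒ [-8, -6, 3, 7, 1, -5, 5, -2, 2, 4, 8, -3]
3>-6: swap(2,2), hi=1 ⇒ [-8, -6, 3, 7, 1, -5, 5, -2, 2, 4, 8, -3]
done. lo=1 hi=1; data=[-8, -6, 3, 7, 1, -5, 5, -2, 2, 4, 8, -3]

[-8, -6, 3, 7, 1, -5, 5, -2, 2, 4, 8, -3]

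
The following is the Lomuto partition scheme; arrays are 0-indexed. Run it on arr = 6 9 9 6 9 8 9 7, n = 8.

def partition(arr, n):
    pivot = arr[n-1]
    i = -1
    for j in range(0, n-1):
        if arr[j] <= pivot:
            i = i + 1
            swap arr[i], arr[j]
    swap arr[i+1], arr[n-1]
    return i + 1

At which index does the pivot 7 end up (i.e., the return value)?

pivot = arr[7] = 7; i = -1
j=0: arr[0]=6 ≤ 7 → i=0, swap arr[0],arr[0] (no change) → 6 9 9 6 9 8 9 7
j=1: arr[1]=9 > 7 → no swap
j=2: arr[2]=9 > 7 → no swap
j=3: arr[3]=6 ≤ 7 → i=1, swap arr[1],arr[3] → 6 6 9 9 9 8 9 7
j=4: arr[4]=9 > 7 → no swap
j=5: arr[5]=8 > 7 → no swap
j=6: arr[6]=9 > 7 → no swap
final swap arr[2],arr[7] → 6 6 7 9 9 8 9 9; return 2

2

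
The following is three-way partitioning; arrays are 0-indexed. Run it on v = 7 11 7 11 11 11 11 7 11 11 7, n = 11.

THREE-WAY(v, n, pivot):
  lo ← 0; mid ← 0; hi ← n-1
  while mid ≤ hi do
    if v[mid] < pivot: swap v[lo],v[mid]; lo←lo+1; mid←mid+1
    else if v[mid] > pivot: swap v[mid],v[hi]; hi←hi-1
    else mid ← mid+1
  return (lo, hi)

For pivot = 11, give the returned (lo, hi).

(4, 10)

pivot = 11; lo=0, mid=0, hi=10
v[mid]=7<11: swap v[0],v[0]; lo=1,mid=1 → 7 11 7 11 11 11 11 7 11 11 7
v[mid]=11=11: mid=2
v[mid]=7<11: swap v[1],v[2]; lo=2,mid=3 → 7 7 11 11 11 11 11 7 11 11 7
v[mid]=11=11: mid=4
v[mid]=11=11: mid=5
v[mid]=11=11: mid=6
v[mid]=11=11: mid=7
v[mid]=7<11: swap v[2],v[7]; lo=3,mid=8 → 7 7 7 11 11 11 11 11 11 11 7
v[mid]=11=11: mid=9
v[mid]=11=11: mid=10
v[mid]=7<11: swap v[3],v[10]; lo=4,mid=11 → 7 7 7 7 11 11 11 11 11 11 11
end: lo=4, hi=10; v = 7 7 7 7 11 11 11 11 11 11 11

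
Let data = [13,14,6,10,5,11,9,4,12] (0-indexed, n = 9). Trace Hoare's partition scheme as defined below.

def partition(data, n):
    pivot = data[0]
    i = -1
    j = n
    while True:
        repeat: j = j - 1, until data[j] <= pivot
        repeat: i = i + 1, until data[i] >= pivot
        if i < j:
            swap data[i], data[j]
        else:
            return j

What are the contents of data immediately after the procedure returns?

pivot = data[0] = 13; i = -1, j = 9
j→8 (data[8]=12≤13), i→0 (data[0]=13≥13); i<j, swap → [12,14,6,10,5,11,9,4,13]
j→7 (data[7]=4≤13), i→1 (data[1]=14≥13); i<j, swap → [12,4,6,10,5,11,9,14,13]
j→6, i→7; i≥j, return j=6. data = [12,4,6,10,5,11,9,14,13]

[12,4,6,10,5,11,9,14,13]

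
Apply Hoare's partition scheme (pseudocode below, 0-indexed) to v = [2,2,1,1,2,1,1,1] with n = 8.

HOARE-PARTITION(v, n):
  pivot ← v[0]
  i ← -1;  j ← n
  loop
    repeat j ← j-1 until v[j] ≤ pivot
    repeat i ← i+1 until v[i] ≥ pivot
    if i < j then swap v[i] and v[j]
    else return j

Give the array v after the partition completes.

pivot=2
j stops at 7 (1), i stops at 0 (2); swap ⇒ [1,2,1,1,2,1,1,2]
j stops at 6 (1), i stops at 1 (2); swap ⇒ [1,1,1,1,2,1,2,2]
j stops at 5 (1), i stops at 4 (2); swap ⇒ [1,1,1,1,1,2,2,2]
j stops at 4, i stops at 5; i≥j ⇒ return 4. v=[1,1,1,1,1,2,2,2]

[1,1,1,1,1,2,2,2]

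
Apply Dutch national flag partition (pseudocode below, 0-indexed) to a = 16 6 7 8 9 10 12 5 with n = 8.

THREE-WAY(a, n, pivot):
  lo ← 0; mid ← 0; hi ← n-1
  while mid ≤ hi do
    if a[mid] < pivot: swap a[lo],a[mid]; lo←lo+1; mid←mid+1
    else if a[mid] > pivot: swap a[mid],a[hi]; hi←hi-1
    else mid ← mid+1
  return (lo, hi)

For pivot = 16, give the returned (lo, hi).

pivot = 16; lo=0, mid=0, hi=7
a[mid]=16=16: mid=1
a[mid]=6<16: swap a[0],a[1]; lo=1,mid=2 → 6 16 7 8 9 10 12 5
a[mid]=7<16: swap a[1],a[2]; lo=2,mid=3 → 6 7 16 8 9 10 12 5
a[mid]=8<16: swap a[2],a[3]; lo=3,mid=4 → 6 7 8 16 9 10 12 5
a[mid]=9<16: swap a[3],a[4]; lo=4,mid=5 → 6 7 8 9 16 10 12 5
a[mid]=10<16: swap a[4],a[5]; lo=5,mid=6 → 6 7 8 9 10 16 12 5
a[mid]=12<16: swap a[5],a[6]; lo=6,mid=7 → 6 7 8 9 10 12 16 5
a[mid]=5<16: swap a[6],a[7]; lo=7,mid=8 → 6 7 8 9 10 12 5 16
end: lo=7, hi=7; a = 6 7 8 9 10 12 5 16

(7, 7)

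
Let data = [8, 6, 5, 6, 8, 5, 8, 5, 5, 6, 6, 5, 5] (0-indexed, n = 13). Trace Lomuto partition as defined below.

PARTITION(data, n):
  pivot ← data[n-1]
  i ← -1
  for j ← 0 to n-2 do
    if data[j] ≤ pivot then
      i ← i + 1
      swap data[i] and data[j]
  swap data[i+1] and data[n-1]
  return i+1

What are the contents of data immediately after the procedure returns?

pivot = data[12] = 5; i = -1
j=0: data[0]=8 > 5 → no swap
j=1: data[1]=6 > 5 → no swap
j=2: data[2]=5 ≤ 5 → i=0, swap data[0],data[2] → [5, 6, 8, 6, 8, 5, 8, 5, 5, 6, 6, 5, 5]
j=3: data[3]=6 > 5 → no swap
j=4: data[4]=8 > 5 → no swap
j=5: data[5]=5 ≤ 5 → i=1, swap data[1],data[5] → [5, 5, 8, 6, 8, 6, 8, 5, 5, 6, 6, 5, 5]
j=6: data[6]=8 > 5 → no swap
j=7: data[7]=5 ≤ 5 → i=2, swap data[2],data[7] → [5, 5, 5, 6, 8, 6, 8, 8, 5, 6, 6, 5, 5]
j=8: data[8]=5 ≤ 5 → i=3, swap data[3],data[8] → [5, 5, 5, 5, 8, 6, 8, 8, 6, 6, 6, 5, 5]
j=9: data[9]=6 > 5 → no swap
j=10: data[10]=6 > 5 → no swap
j=11: data[11]=5 ≤ 5 → i=4, swap data[4],data[11] → [5, 5, 5, 5, 5, 6, 8, 8, 6, 6, 6, 8, 5]
final swap data[5],data[12] → [5, 5, 5, 5, 5, 5, 8, 8, 6, 6, 6, 8, 6]; return 5

[5, 5, 5, 5, 5, 5, 8, 8, 6, 6, 6, 8, 6]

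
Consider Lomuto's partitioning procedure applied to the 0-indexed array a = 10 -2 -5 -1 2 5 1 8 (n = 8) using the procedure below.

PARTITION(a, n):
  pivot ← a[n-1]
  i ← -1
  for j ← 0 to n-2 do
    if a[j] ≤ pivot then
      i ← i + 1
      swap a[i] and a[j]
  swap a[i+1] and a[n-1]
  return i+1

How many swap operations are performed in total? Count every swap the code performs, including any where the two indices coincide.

pivot=8, i=-1
j=0: 10>8, skip
j=1: -2≤8, i=0, swap(0,1) ⇒ -2 10 -5 -1 2 5 1 8
j=2: -5≤8, i=1, swap(1,2) ⇒ -2 -5 10 -1 2 5 1 8
j=3: -1≤8, i=2, swap(2,3) ⇒ -2 -5 -1 10 2 5 1 8
j=4: 2≤8, i=3, swap(3,4) ⇒ -2 -5 -1 2 10 5 1 8
j=5: 5≤8, i=4, swap(4,5) ⇒ -2 -5 -1 2 5 10 1 8
j=6: 1≤8, i=5, swap(5,6) ⇒ -2 -5 -1 2 5 1 10 8
swap(6,7) ⇒ -2 -5 -1 2 5 1 8 10; return 6

7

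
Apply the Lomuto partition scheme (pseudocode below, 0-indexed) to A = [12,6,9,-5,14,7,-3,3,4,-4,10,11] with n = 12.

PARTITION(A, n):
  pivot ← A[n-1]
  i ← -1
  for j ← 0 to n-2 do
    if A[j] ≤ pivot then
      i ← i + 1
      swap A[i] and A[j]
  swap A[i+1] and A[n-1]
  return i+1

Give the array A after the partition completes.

pivot = A[11] = 11; i = -1
j=0: A[0]=12 > 11 → no swap
j=1: A[1]=6 ≤ 11 → i=0, swap A[0],A[1] → [6,12,9,-5,14,7,-3,3,4,-4,10,11]
j=2: A[2]=9 ≤ 11 → i=1, swap A[1],A[2] → [6,9,12,-5,14,7,-3,3,4,-4,10,11]
j=3: A[3]=-5 ≤ 11 → i=2, swap A[2],A[3] → [6,9,-5,12,14,7,-3,3,4,-4,10,11]
j=4: A[4]=14 > 11 → no swap
j=5: A[5]=7 ≤ 11 → i=3, swap A[3],A[5] → [6,9,-5,7,14,12,-3,3,4,-4,10,11]
j=6: A[6]=-3 ≤ 11 → i=4, swap A[4],A[6] → [6,9,-5,7,-3,12,14,3,4,-4,10,11]
j=7: A[7]=3 ≤ 11 → i=5, swap A[5],A[7] → [6,9,-5,7,-3,3,14,12,4,-4,10,11]
j=8: A[8]=4 ≤ 11 → i=6, swap A[6],A[8] → [6,9,-5,7,-3,3,4,12,14,-4,10,11]
j=9: A[9]=-4 ≤ 11 → i=7, swap A[7],A[9] → [6,9,-5,7,-3,3,4,-4,14,12,10,11]
j=10: A[10]=10 ≤ 11 → i=8, swap A[8],A[10] → [6,9,-5,7,-3,3,4,-4,10,12,14,11]
final swap A[9],A[11] → [6,9,-5,7,-3,3,4,-4,10,11,14,12]; return 9

[6,9,-5,7,-3,3,4,-4,10,11,14,12]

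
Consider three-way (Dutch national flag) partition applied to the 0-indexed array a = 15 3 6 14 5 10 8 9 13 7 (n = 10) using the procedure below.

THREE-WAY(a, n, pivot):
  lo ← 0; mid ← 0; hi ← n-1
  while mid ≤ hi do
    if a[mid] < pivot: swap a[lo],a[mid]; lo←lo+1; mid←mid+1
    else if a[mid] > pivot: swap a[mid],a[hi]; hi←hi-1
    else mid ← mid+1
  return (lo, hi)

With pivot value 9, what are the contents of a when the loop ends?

pivot = 9; lo=0, mid=0, hi=9
a[mid]=15>9: swap a[0],a[9]; hi=8 → 7 3 6 14 5 10 8 9 13 15
a[mid]=7<9: swap a[0],a[0]; lo=1,mid=1 → 7 3 6 14 5 10 8 9 13 15
a[mid]=3<9: swap a[1],a[1]; lo=2,mid=2 → 7 3 6 14 5 10 8 9 13 15
a[mid]=6<9: swap a[2],a[2]; lo=3,mid=3 → 7 3 6 14 5 10 8 9 13 15
a[mid]=14>9: swap a[3],a[8]; hi=7 → 7 3 6 13 5 10 8 9 14 15
a[mid]=13>9: swap a[3],a[7]; hi=6 → 7 3 6 9 5 10 8 13 14 15
a[mid]=9=9: mid=4
a[mid]=5<9: swap a[3],a[4]; lo=4,mid=5 → 7 3 6 5 9 10 8 13 14 15
a[mid]=10>9: swap a[5],a[6]; hi=5 → 7 3 6 5 9 8 10 13 14 15
a[mid]=8<9: swap a[4],a[5]; lo=5,mid=6 → 7 3 6 5 8 9 10 13 14 15
end: lo=5, hi=5; a = 7 3 6 5 8 9 10 13 14 15

7 3 6 5 8 9 10 13 14 15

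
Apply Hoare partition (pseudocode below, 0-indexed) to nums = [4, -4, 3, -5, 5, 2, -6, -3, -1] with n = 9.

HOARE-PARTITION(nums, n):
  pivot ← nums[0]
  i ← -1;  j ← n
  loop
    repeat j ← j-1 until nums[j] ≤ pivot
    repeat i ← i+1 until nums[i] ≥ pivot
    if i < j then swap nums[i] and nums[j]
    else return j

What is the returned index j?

pivot=4
j stops at 8 (-1), i stops at 0 (4); swap ⇒ [-1, -4, 3, -5, 5, 2, -6, -3, 4]
j stops at 7 (-3), i stops at 4 (5); swap ⇒ [-1, -4, 3, -5, -3, 2, -6, 5, 4]
j stops at 6, i stops at 7; i≥j ⇒ return 6. nums=[-1, -4, 3, -5, -3, 2, -6, 5, 4]

6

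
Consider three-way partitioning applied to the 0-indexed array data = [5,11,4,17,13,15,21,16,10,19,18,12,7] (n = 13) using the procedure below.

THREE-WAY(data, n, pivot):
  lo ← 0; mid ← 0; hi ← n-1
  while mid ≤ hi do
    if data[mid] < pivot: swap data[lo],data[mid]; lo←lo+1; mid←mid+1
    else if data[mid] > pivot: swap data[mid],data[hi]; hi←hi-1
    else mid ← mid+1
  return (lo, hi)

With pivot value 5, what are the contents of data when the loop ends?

[4,5,17,13,15,21,16,10,19,18,12,7,11]

pivot = 5; lo=0, mid=0, hi=12
data[mid]=5=5: mid=1
data[mid]=11>5: swap data[1],data[12]; hi=11 → [5,7,4,17,13,15,21,16,10,19,18,12,11]
data[mid]=7>5: swap data[1],data[11]; hi=10 → [5,12,4,17,13,15,21,16,10,19,18,7,11]
data[mid]=12>5: swap data[1],data[10]; hi=9 → [5,18,4,17,13,15,21,16,10,19,12,7,11]
data[mid]=18>5: swap data[1],data[9]; hi=8 → [5,19,4,17,13,15,21,16,10,18,12,7,11]
data[mid]=19>5: swap data[1],data[8]; hi=7 → [5,10,4,17,13,15,21,16,19,18,12,7,11]
data[mid]=10>5: swap data[1],data[7]; hi=6 → [5,16,4,17,13,15,21,10,19,18,12,7,11]
data[mid]=16>5: swap data[1],data[6]; hi=5 → [5,21,4,17,13,15,16,10,19,18,12,7,11]
data[mid]=21>5: swap data[1],data[5]; hi=4 → [5,15,4,17,13,21,16,10,19,18,12,7,11]
data[mid]=15>5: swap data[1],data[4]; hi=3 → [5,13,4,17,15,21,16,10,19,18,12,7,11]
data[mid]=13>5: swap data[1],data[3]; hi=2 → [5,17,4,13,15,21,16,10,19,18,12,7,11]
data[mid]=17>5: swap data[1],data[2]; hi=1 → [5,4,17,13,15,21,16,10,19,18,12,7,11]
data[mid]=4<5: swap data[0],data[1]; lo=1,mid=2 → [4,5,17,13,15,21,16,10,19,18,12,7,11]
end: lo=1, hi=1; data = [4,5,17,13,15,21,16,10,19,18,12,7,11]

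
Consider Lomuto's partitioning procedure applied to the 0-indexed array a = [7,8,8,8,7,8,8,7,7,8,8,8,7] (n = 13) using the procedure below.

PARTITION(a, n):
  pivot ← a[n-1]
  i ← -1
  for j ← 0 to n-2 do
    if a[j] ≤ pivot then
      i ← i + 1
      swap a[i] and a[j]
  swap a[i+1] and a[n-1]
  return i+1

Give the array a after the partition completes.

pivot = a[12] = 7; i = -1
j=0: a[0]=7 ≤ 7 → i=0, swap a[0],a[0] (no change) → [7,8,8,8,7,8,8,7,7,8,8,8,7]
j=1: a[1]=8 > 7 → no swap
j=2: a[2]=8 > 7 → no swap
j=3: a[3]=8 > 7 → no swap
j=4: a[4]=7 ≤ 7 → i=1, swap a[1],a[4] → [7,7,8,8,8,8,8,7,7,8,8,8,7]
j=5: a[5]=8 > 7 → no swap
j=6: a[6]=8 > 7 → no swap
j=7: a[7]=7 ≤ 7 → i=2, swap a[2],a[7] → [7,7,7,8,8,8,8,8,7,8,8,8,7]
j=8: a[8]=7 ≤ 7 → i=3, swap a[3],a[8] → [7,7,7,7,8,8,8,8,8,8,8,8,7]
j=9: a[9]=8 > 7 → no swap
j=10: a[10]=8 > 7 → no swap
j=11: a[11]=8 > 7 → no swap
final swap a[4],a[12] → [7,7,7,7,7,8,8,8,8,8,8,8,8]; return 4

[7,7,7,7,7,8,8,8,8,8,8,8,8]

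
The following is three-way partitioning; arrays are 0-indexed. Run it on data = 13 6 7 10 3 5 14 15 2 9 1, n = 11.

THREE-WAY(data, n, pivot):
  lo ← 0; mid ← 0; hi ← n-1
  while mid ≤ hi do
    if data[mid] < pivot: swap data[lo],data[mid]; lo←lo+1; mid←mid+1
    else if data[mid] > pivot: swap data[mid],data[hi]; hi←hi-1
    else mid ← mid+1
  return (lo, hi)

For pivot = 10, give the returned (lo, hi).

pivot = 10; lo=0, mid=0, hi=10
data[mid]=13>10: swap data[0],data[10]; hi=9 → 1 6 7 10 3 5 14 15 2 9 13
data[mid]=1<10: swap data[0],data[0]; lo=1,mid=1 → 1 6 7 10 3 5 14 15 2 9 13
data[mid]=6<10: swap data[1],data[1]; lo=2,mid=2 → 1 6 7 10 3 5 14 15 2 9 13
data[mid]=7<10: swap data[2],data[2]; lo=3,mid=3 → 1 6 7 10 3 5 14 15 2 9 13
data[mid]=10=10: mid=4
data[mid]=3<10: swap data[3],data[4]; lo=4,mid=5 → 1 6 7 3 10 5 14 15 2 9 13
data[mid]=5<10: swap data[4],data[5]; lo=5,mid=6 → 1 6 7 3 5 10 14 15 2 9 13
data[mid]=14>10: swap data[6],data[9]; hi=8 → 1 6 7 3 5 10 9 15 2 14 13
data[mid]=9<10: swap data[5],data[6]; lo=6,mid=7 → 1 6 7 3 5 9 10 15 2 14 13
data[mid]=15>10: swap data[7],data[8]; hi=7 → 1 6 7 3 5 9 10 2 15 14 13
data[mid]=2<10: swap data[6],data[7]; lo=7,mid=8 → 1 6 7 3 5 9 2 10 15 14 13
end: lo=7, hi=7; data = 1 6 7 3 5 9 2 10 15 14 13

(7, 7)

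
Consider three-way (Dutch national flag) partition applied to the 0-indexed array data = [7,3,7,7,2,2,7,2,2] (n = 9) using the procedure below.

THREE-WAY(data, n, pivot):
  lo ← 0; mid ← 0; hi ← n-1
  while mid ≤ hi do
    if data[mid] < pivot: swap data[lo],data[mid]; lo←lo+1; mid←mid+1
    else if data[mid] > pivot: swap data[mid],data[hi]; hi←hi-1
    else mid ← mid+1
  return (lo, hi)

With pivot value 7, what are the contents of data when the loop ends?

[3,2,2,2,2,7,7,7,7]

pivot = 7; lo=0, mid=0, hi=8
data[mid]=7=7: mid=1
data[mid]=3<7: swap data[0],data[1]; lo=1,mid=2 → [3,7,7,7,2,2,7,2,2]
data[mid]=7=7: mid=3
data[mid]=7=7: mid=4
data[mid]=2<7: swap data[1],data[4]; lo=2,mid=5 → [3,2,7,7,7,2,7,2,2]
data[mid]=2<7: swap data[2],data[5]; lo=3,mid=6 → [3,2,2,7,7,7,7,2,2]
data[mid]=7=7: mid=7
data[mid]=2<7: swap data[3],data[7]; lo=4,mid=8 → [3,2,2,2,7,7,7,7,2]
data[mid]=2<7: swap data[4],data[8]; lo=5,mid=9 → [3,2,2,2,2,7,7,7,7]
end: lo=5, hi=8; data = [3,2,2,2,2,7,7,7,7]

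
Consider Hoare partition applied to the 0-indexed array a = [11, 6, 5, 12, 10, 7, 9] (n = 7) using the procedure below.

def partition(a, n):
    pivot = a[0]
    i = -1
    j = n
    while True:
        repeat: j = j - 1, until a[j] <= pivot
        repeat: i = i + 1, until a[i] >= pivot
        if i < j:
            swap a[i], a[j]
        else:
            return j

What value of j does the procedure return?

4

pivot=11
j stops at 6 (9), i stops at 0 (11); swap ⇒ [9, 6, 5, 12, 10, 7, 11]
j stops at 5 (7), i stops at 3 (12); swap ⇒ [9, 6, 5, 7, 10, 12, 11]
j stops at 4, i stops at 5; i≥j ⇒ return 4. a=[9, 6, 5, 7, 10, 12, 11]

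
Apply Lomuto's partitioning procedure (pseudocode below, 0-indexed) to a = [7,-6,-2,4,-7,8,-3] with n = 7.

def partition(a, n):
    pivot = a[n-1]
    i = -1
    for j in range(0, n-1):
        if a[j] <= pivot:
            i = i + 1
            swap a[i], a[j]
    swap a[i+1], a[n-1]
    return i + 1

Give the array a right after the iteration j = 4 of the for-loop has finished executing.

pivot=-3, i=-1
j=0: 7>-3, skip
j=1: -6≤-3, i=0, swap(0,1) ⇒ [-6,7,-2,4,-7,8,-3]
j=2: -2>-3, skip
j=3: 4>-3, skip
j=4: -7≤-3, i=1, swap(1,4) ⇒ [-6,-7,-2,4,7,8,-3]
(after j=4) a = [-6,-7,-2,4,7,8,-3]

[-6,-7,-2,4,7,8,-3]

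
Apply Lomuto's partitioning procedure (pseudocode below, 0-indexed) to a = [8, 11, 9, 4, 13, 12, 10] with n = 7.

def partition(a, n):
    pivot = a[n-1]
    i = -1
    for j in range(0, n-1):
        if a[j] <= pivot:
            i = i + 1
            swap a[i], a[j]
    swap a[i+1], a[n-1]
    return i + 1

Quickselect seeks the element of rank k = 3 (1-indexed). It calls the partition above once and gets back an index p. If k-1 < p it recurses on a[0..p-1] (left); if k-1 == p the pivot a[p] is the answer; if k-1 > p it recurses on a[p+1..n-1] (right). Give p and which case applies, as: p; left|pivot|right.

3; left

pivot=10, i=-1
j=0: 8≤10, i=0, swap(0,0) ⇒ [8, 11, 9, 4, 13, 12, 10]
j=1: 11>10, skip
j=2: 9≤10, i=1, swap(1,2) ⇒ [8, 9, 11, 4, 13, 12, 10]
j=3: 4≤10, i=2, swap(2,3) ⇒ [8, 9, 4, 11, 13, 12, 10]
j=4: 13>10, skip
j=5: 12>10, skip
swap(3,6) ⇒ [8, 9, 4, 10, 13, 12, 11]; return 3
p = 3; k-1 = 2 < 3 ⇒ left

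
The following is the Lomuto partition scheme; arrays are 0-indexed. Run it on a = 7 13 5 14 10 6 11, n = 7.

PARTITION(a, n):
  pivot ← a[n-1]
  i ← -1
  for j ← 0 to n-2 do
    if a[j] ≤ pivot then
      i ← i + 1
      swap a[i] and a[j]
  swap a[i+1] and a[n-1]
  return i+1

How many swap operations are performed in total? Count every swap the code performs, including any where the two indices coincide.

pivot = a[6] = 11; i = -1
j=0: a[0]=7 ≤ 11 → i=0, swap a[0],a[0] (no change) → 7 13 5 14 10 6 11
j=1: a[1]=13 > 11 → no swap
j=2: a[2]=5 ≤ 11 → i=1, swap a[1],a[2] → 7 5 13 14 10 6 11
j=3: a[3]=14 > 11 → no swap
j=4: a[4]=10 ≤ 11 → i=2, swap a[2],a[4] → 7 5 10 14 13 6 11
j=5: a[5]=6 ≤ 11 → i=3, swap a[3],a[5] → 7 5 10 6 13 14 11
final swap a[4],a[6] → 7 5 10 6 11 14 13; return 4

5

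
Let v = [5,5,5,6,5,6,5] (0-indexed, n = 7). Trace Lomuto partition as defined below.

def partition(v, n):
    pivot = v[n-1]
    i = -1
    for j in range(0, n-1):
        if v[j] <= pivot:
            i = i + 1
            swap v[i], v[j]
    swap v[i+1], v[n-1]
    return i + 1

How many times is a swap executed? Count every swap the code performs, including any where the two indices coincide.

pivot = v[6] = 5; i = -1
j=0: v[0]=5 ≤ 5 → i=0, swap v[0],v[0] (no change) → [5,5,5,6,5,6,5]
j=1: v[1]=5 ≤ 5 → i=1, swap v[1],v[1] (no change) → [5,5,5,6,5,6,5]
j=2: v[2]=5 ≤ 5 → i=2, swap v[2],v[2] (no change) → [5,5,5,6,5,6,5]
j=3: v[3]=6 > 5 → no swap
j=4: v[4]=5 ≤ 5 → i=3, swap v[3],v[4] → [5,5,5,5,6,6,5]
j=5: v[5]=6 > 5 → no swap
final swap v[4],v[6] → [5,5,5,5,5,6,6]; return 4

5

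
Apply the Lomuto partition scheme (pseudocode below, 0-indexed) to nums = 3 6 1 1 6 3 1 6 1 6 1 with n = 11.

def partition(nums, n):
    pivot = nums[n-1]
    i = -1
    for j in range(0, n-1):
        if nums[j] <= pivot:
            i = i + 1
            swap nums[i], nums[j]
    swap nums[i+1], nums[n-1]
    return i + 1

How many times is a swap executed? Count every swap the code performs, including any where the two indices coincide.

5

pivot=1, i=-1
j=0: 3>1, skip
j=1: 6>1, skip
j=2: 1≤1, i=0, swap(0,2) ⇒ 1 6 3 1 6 3 1 6 1 6 1
j=3: 1≤1, i=1, swap(1,3) ⇒ 1 1 3 6 6 3 1 6 1 6 1
j=4: 6>1, skip
j=5: 3>1, skip
j=6: 1≤1, i=2, swap(2,6) ⇒ 1 1 1 6 6 3 3 6 1 6 1
j=7: 6>1, skip
j=8: 1≤1, i=3, swap(3,8) ⇒ 1 1 1 1 6 3 3 6 6 6 1
j=9: 6>1, skip
swap(4,10) ⇒ 1 1 1 1 1 3 3 6 6 6 6; return 4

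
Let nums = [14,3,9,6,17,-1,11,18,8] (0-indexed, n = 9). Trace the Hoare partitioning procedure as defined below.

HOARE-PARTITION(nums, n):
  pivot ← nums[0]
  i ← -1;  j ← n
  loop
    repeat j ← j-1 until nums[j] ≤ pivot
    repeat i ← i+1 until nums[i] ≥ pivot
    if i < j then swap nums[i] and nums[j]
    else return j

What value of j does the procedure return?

pivot=14
j stops at 8 (8), i stops at 0 (14); swap ⇒ [8,3,9,6,17,-1,11,18,14]
j stops at 6 (11), i stops at 4 (17); swap ⇒ [8,3,9,6,11,-1,17,18,14]
j stops at 5, i stops at 6; i≥j ⇒ return 5. nums=[8,3,9,6,11,-1,17,18,14]

5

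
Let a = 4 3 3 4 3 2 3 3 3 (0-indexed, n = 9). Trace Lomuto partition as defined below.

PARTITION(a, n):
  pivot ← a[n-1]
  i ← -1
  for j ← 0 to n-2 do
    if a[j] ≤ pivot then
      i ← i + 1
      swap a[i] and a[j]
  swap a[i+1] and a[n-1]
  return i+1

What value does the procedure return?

pivot = a[8] = 3; i = -1
j=0: a[0]=4 > 3 → no swap
j=1: a[1]=3 ≤ 3 → i=0, swap a[0],a[1] → 3 4 3 4 3 2 3 3 3
j=2: a[2]=3 ≤ 3 → i=1, swap a[1],a[2] → 3 3 4 4 3 2 3 3 3
j=3: a[3]=4 > 3 → no swap
j=4: a[4]=3 ≤ 3 → i=2, swap a[2],a[4] → 3 3 3 4 4 2 3 3 3
j=5: a[5]=2 ≤ 3 → i=3, swap a[3],a[5] → 3 3 3 2 4 4 3 3 3
j=6: a[6]=3 ≤ 3 → i=4, swap a[4],a[6] → 3 3 3 2 3 4 4 3 3
j=7: a[7]=3 ≤ 3 → i=5, swap a[5],a[7] → 3 3 3 2 3 3 4 4 3
final swap a[6],a[8] → 3 3 3 2 3 3 3 4 4; return 6

6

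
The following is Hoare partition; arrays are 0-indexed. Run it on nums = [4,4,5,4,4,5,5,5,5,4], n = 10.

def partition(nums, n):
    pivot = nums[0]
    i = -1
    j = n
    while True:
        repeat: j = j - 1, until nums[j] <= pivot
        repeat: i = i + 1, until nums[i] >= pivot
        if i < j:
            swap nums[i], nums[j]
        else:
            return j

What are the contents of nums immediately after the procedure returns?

pivot=4
j stops at 9 (4), i stops at 0 (4); swap ⇒ [4,4,5,4,4,5,5,5,5,4]
j stops at 4 (4), i stops at 1 (4); swap ⇒ [4,4,5,4,4,5,5,5,5,4]
j stops at 3 (4), i stops at 2 (5); swap ⇒ [4,4,4,5,4,5,5,5,5,4]
j stops at 2, i stops at 3; i≥j ⇒ return 2. nums=[4,4,4,5,4,5,5,5,5,4]

[4,4,4,5,4,5,5,5,5,4]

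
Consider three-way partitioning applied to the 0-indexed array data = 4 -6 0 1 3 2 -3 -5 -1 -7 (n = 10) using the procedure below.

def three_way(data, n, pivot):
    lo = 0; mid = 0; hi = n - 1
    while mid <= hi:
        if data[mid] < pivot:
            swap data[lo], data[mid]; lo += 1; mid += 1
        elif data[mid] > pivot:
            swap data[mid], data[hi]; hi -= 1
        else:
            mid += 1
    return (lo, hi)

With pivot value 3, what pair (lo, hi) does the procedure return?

(8, 8)

pivot = 3; lo=0, mid=0, hi=9
data[mid]=4>3: swap data[0],data[9]; hi=8 → -7 -6 0 1 3 2 -3 -5 -1 4
data[mid]=-7<3: swap data[0],data[0]; lo=1,mid=1 → -7 -6 0 1 3 2 -3 -5 -1 4
data[mid]=-6<3: swap data[1],data[1]; lo=2,mid=2 → -7 -6 0 1 3 2 -3 -5 -1 4
data[mid]=0<3: swap data[2],data[2]; lo=3,mid=3 → -7 -6 0 1 3 2 -3 -5 -1 4
data[mid]=1<3: swap data[3],data[3]; lo=4,mid=4 → -7 -6 0 1 3 2 -3 -5 -1 4
data[mid]=3=3: mid=5
data[mid]=2<3: swap data[4],data[5]; lo=5,mid=6 → -7 -6 0 1 2 3 -3 -5 -1 4
data[mid]=-3<3: swap data[5],data[6]; lo=6,mid=7 → -7 -6 0 1 2 -3 3 -5 -1 4
data[mid]=-5<3: swap data[6],data[7]; lo=7,mid=8 → -7 -6 0 1 2 -3 -5 3 -1 4
data[mid]=-1<3: swap data[7],data[8]; lo=8,mid=9 → -7 -6 0 1 2 -3 -5 -1 3 4
end: lo=8, hi=8; data = -7 -6 0 1 2 -3 -5 -1 3 4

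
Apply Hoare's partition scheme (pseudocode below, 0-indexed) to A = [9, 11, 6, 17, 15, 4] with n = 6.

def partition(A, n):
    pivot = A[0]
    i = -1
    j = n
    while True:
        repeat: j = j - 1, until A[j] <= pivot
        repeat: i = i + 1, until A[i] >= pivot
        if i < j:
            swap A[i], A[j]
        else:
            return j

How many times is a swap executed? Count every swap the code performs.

pivot = A[0] = 9; i = -1, j = 6
j→5 (A[5]=4≤9), i→0 (A[0]=9≥9); i<j, swap → [4, 11, 6, 17, 15, 9]
j→2 (A[2]=6≤9), i→1 (A[1]=11≥9); i<j, swap → [4, 6, 11, 17, 15, 9]
j→1, i→2; i≥j, return j=1. A = [4, 6, 11, 17, 15, 9]

2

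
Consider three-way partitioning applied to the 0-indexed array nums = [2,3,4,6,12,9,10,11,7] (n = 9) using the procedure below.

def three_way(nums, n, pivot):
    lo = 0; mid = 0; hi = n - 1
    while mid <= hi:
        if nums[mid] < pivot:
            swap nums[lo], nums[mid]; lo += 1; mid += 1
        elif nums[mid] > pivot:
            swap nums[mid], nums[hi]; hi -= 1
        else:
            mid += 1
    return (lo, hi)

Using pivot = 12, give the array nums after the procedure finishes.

[2,3,4,6,9,10,11,7,12]

lo=0 mid=0 hi=8
2<12: swap(0,0), lo=1 mid=1 ⇒ [2,3,4,6,12,9,10,11,7]
3<12: swap(1,1), lo=2 mid=2 ⇒ [2,3,4,6,12,9,10,11,7]
4<12: swap(2,2), lo=3 mid=3 ⇒ [2,3,4,6,12,9,10,11,7]
6<12: swap(3,3), lo=4 mid=4 ⇒ [2,3,4,6,12,9,10,11,7]
12=12: mid=5
9<12: swap(4,5), lo=5 mid=6 ⇒ [2,3,4,6,9,12,10,11,7]
10<12: swap(5,6), lo=6 mid=7 ⇒ [2,3,4,6,9,10,12,11,7]
11<12: swap(6,7), lo=7 mid=8 ⇒ [2,3,4,6,9,10,11,12,7]
7<12: swap(7,8), lo=8 mid=9 ⇒ [2,3,4,6,9,10,11,7,12]
done. lo=8 hi=8; nums=[2,3,4,6,9,10,11,7,12]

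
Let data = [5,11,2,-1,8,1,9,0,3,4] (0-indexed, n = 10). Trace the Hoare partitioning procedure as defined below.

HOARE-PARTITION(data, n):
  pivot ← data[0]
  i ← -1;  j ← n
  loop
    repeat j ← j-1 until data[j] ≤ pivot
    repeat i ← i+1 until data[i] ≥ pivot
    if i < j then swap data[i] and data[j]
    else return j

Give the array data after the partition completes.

[4,3,2,-1,0,1,9,8,11,5]

pivot=5
j stops at 9 (4), i stops at 0 (5); swap ⇒ [4,11,2,-1,8,1,9,0,3,5]
j stops at 8 (3), i stops at 1 (11); swap ⇒ [4,3,2,-1,8,1,9,0,11,5]
j stops at 7 (0), i stops at 4 (8); swap ⇒ [4,3,2,-1,0,1,9,8,11,5]
j stops at 5, i stops at 6; i≥j ⇒ return 5. data=[4,3,2,-1,0,1,9,8,11,5]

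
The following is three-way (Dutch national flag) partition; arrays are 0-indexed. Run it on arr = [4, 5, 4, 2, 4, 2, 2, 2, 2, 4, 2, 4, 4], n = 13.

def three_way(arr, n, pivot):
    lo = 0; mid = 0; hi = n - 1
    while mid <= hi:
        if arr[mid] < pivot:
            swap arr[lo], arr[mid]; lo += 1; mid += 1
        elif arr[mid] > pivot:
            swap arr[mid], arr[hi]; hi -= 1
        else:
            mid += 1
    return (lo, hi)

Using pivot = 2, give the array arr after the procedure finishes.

lo=0 mid=0 hi=12
4>2: swap(0,12), hi=11 ⇒ [4, 5, 4, 2, 4, 2, 2, 2, 2, 4, 2, 4, 4]
4>2: swap(0,11), hi=10 ⇒ [4, 5, 4, 2, 4, 2, 2, 2, 2, 4, 2, 4, 4]
4>2: swap(0,10), hi=9 ⇒ [2, 5, 4, 2, 4, 2, 2, 2, 2, 4, 4, 4, 4]
2=2: mid=1
5>2: swap(1,9), hi=8 ⇒ [2, 4, 4, 2, 4, 2, 2, 2, 2, 5, 4, 4, 4]
4>2: swap(1,8), hi=7 ⇒ [2, 2, 4, 2, 4, 2, 2, 2, 4, 5, 4, 4, 4]
2=2: mid=2
4>2: swap(2,7), hi=6 ⇒ [2, 2, 2, 2, 4, 2, 2, 4, 4, 5, 4, 4, 4]
2=2: mid=3
2=2: mid=4
4>2: swap(4,6), hi=5 ⇒ [2, 2, 2, 2, 2, 2, 4, 4, 4, 5, 4, 4, 4]
2=2: mid=5
2=2: mid=6
done. lo=0 hi=5; arr=[2, 2, 2, 2, 2, 2, 4, 4, 4, 5, 4, 4, 4]

[2, 2, 2, 2, 2, 2, 4, 4, 4, 5, 4, 4, 4]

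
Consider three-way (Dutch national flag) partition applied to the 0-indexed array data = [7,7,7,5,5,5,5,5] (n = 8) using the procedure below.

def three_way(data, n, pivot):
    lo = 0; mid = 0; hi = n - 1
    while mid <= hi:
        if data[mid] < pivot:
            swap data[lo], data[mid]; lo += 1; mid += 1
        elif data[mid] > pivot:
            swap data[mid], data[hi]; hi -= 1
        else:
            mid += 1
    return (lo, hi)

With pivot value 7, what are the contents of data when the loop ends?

pivot = 7; lo=0, mid=0, hi=7
data[mid]=7=7: mid=1
data[mid]=7=7: mid=2
data[mid]=7=7: mid=3
data[mid]=5<7: swap data[0],data[3]; lo=1,mid=4 → [5,7,7,7,5,5,5,5]
data[mid]=5<7: swap data[1],data[4]; lo=2,mid=5 → [5,5,7,7,7,5,5,5]
data[mid]=5<7: swap data[2],data[5]; lo=3,mid=6 → [5,5,5,7,7,7,5,5]
data[mid]=5<7: swap data[3],data[6]; lo=4,mid=7 → [5,5,5,5,7,7,7,5]
data[mid]=5<7: swap data[4],data[7]; lo=5,mid=8 → [5,5,5,5,5,7,7,7]
end: lo=5, hi=7; data = [5,5,5,5,5,7,7,7]

[5,5,5,5,5,7,7,7]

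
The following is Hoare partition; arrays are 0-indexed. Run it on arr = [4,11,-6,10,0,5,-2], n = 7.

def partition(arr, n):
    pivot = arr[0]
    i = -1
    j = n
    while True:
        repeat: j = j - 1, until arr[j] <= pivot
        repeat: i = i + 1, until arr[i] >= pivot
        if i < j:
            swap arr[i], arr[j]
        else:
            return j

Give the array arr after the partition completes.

[-2,0,-6,10,11,5,4]

pivot=4
j stops at 6 (-2), i stops at 0 (4); swap ⇒ [-2,11,-6,10,0,5,4]
j stops at 4 (0), i stops at 1 (11); swap ⇒ [-2,0,-6,10,11,5,4]
j stops at 2, i stops at 3; i≥j ⇒ return 2. arr=[-2,0,-6,10,11,5,4]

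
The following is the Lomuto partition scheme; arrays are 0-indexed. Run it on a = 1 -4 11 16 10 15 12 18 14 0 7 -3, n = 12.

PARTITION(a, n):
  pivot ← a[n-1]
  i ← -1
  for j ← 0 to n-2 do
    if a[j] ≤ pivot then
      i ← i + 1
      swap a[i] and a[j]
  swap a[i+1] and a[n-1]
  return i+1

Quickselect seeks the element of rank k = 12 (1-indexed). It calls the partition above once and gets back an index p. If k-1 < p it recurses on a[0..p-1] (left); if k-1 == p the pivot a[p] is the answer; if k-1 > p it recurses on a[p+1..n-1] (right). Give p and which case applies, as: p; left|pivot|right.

pivot=-3, i=-1
j=0: 1>-3, skip
j=1: -4≤-3, i=0, swap(0,1) ⇒ -4 1 11 16 10 15 12 18 14 0 7 -3
j=2: 11>-3, skip
j=3: 16>-3, skip
j=4: 10>-3, skip
j=5: 15>-3, skip
j=6: 12>-3, skip
j=7: 18>-3, skip
j=8: 14>-3, skip
j=9: 0>-3, skip
j=10: 7>-3, skip
swap(1,11) ⇒ -4 -3 11 16 10 15 12 18 14 0 7 1; return 1
p = 1; k-1 = 11 > 1 ⇒ right

1; right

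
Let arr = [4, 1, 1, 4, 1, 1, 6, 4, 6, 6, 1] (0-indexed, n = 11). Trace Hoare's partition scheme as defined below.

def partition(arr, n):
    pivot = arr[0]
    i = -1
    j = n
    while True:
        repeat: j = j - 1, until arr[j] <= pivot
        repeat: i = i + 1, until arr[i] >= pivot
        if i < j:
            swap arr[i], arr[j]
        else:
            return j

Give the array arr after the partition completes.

pivot=4
j stops at 10 (1), i stops at 0 (4); swap ⇒ [1, 1, 1, 4, 1, 1, 6, 4, 6, 6, 4]
j stops at 7 (4), i stops at 3 (4); swap ⇒ [1, 1, 1, 4, 1, 1, 6, 4, 6, 6, 4]
j stops at 5, i stops at 6; i≥j ⇒ return 5. arr=[1, 1, 1, 4, 1, 1, 6, 4, 6, 6, 4]

[1, 1, 1, 4, 1, 1, 6, 4, 6, 6, 4]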